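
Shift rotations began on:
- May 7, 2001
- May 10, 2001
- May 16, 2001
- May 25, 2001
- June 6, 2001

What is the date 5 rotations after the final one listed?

Intervals are 3, 6, 9, 12 days — an arithmetic progression with common difference 3.
Next gap: 15 days. June 6, 2001 + 15 days = June 21, 2001.
Next gap: 18 days. June 21, 2001 + 18 days = July 9, 2001.
Next gap: 21 days. July 9, 2001 + 21 days = July 30, 2001.
Next gap: 24 days. July 30, 2001 + 24 days = August 23, 2001.
Next gap: 27 days. August 23, 2001 + 27 days = September 19, 2001.

September 19, 2001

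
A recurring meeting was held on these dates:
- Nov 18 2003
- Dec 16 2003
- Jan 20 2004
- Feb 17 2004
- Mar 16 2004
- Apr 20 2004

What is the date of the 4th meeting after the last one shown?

Aug 17 2004

Gaps: 28, 35, 28, 28, 35 days — a mix of 28 and 35. Every date is a Tuesday.
Each is the 3rd Tuesday of its month.
May 2004 — 3rd Tuesday is May 18 2004.
3rd Tuesday of June 2004: Jun 15 2004.
July 2004 — 3rd Tuesday is Jul 20 2004.
August 2004 — 3rd Tuesday is Aug 17 2004.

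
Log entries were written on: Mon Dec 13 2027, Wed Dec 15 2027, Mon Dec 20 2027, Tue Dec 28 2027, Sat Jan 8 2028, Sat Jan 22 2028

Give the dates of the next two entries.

Gaps: 2, 5, 8, 11, 14 days — each gap is 3 larger than the previous one.
Next gap: 17 days. Sat Jan 22 2028 + 17 days = Tue Feb 8 2028.
Next gap: 20 days. Tue Feb 8 2028 + 20 days = Mon Feb 28 2028.

Tue Feb 8 2028, Mon Feb 28 2028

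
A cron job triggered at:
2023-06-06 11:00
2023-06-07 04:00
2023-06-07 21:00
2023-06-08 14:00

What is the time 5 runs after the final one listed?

2023-06-12 03:00

Gaps: 17, 17, 17 hours — each event is 17 hours after the previous one.
2023-06-08 14:00 + 17 h = 2023-06-09 07:00.
2023-06-09 07:00 + 17 h = 2023-06-10 00:00.
2023-06-10 00:00 + 17 h = 2023-06-10 17:00.
2023-06-10 17:00 + 17 h = 2023-06-11 10:00.
2023-06-11 10:00 + 17 h = 2023-06-12 03:00.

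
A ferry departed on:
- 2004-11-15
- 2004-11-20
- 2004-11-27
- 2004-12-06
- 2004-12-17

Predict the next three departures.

2004-12-30, 2005-01-14, 2005-01-31

The spacing grows by 2 each time: 5, 7, 9, 11 days.
Next gap: 13 days. 2004-12-17 + 13 days = 2004-12-30.
Next gap: 15 days. 2004-12-30 + 15 days = 2005-01-14.
Next gap: 17 days. 2005-01-14 + 17 days = 2005-01-31.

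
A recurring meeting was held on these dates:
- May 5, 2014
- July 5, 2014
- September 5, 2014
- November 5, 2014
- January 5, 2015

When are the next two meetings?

Gaps: 61, 62, 61, 61 days — not constant. Every event is on the 5th of the month.
Pattern: the 5th of every 2 months.
Next: March 2015 → March 5, 2015.
May 2015: May 5, 2015.

March 5, 2015; May 5, 2015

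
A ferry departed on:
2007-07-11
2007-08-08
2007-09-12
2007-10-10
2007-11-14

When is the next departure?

2007-12-12

All dates are Wednesdays, 28, 35, 28, 35 days apart.
Specifically, the 2nd Wednesday of each month.
December 2007 — 2nd Wednesday is 2007-12-12.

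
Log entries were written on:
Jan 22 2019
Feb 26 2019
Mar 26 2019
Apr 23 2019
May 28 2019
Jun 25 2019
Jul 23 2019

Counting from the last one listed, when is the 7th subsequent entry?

Gaps: 35, 28, 28, 35, 28, 28 days — a mix of 28 and 35. Every date is a Tuesday.
Each is the 4th Tuesday of its month.
4th Tuesday of August 2019: Aug 27 2019.
September 2019 — 4th Tuesday is Sep 24 2019.
October 2019 — 4th Tuesday is Oct 22 2019.
November 2019 — 4th Tuesday is Nov 26 2019.
December 2019 — 4th Tuesday is Dec 24 2019.
4th Tuesday of January 2020: Jan 28 2020.
4th Tuesday of February 2020: Feb 25 2020.

Feb 25 2020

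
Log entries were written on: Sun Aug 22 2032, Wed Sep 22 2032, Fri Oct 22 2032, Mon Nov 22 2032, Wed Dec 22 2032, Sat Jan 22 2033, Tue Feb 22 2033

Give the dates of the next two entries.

Tue Mar 22 2033, Fri Apr 22 2033

Each date is the 22nd; the gaps (31, 30, 31, 30, 31, 31) track the month lengths.
The rule is the 22nd of each month.
Next: March 2033 → Tue Mar 22 2033.
Next: April 2033 → Fri Apr 22 2033.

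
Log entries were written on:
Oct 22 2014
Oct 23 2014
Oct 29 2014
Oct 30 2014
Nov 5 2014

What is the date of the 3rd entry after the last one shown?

Gaps: 1, 6, 1, 6 days — not constant, but cyclic with period 2.
The events fall on every Wednesday and Thursday.
The following Thursday is Nov 6 2014.
The following Wednesday is Nov 12 2014.
Next Thursday: Nov 13 2014.

Nov 13 2014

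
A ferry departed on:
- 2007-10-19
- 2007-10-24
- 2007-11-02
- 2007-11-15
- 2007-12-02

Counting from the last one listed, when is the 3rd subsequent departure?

Gaps: 5, 9, 13, 17 days — each gap is 4 larger than the previous one.
Next gap: 21 days. 2007-12-02 + 21 days = 2007-12-23.
Next gap: 25 days. 2007-12-23 + 25 days = 2008-01-17.
Next gap: 29 days. 2008-01-17 + 29 days = 2008-02-15.

2008-02-15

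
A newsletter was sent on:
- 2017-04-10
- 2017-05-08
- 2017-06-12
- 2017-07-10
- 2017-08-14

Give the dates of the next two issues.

All dates are Mondays, 28, 35, 28, 35 days apart.
Specifically, the 2nd Monday of each month.
September 2017 — 2nd Monday is 2017-09-11.
October 2017 — 2nd Monday is 2017-10-09.

2017-09-11, 2017-10-09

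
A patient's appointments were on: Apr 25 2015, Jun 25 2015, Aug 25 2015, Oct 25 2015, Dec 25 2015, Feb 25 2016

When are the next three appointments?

Each date is the 25th; the gaps (61, 61, 61, 61, 62) track the month lengths.
The rule is the 25th of every 2 months.
Next: April 2016 → Apr 25 2016.
Next: June 2016 → Jun 25 2016.
August 2016: Aug 25 2016.

Apr 25 2016, Jun 25 2016, Aug 25 2016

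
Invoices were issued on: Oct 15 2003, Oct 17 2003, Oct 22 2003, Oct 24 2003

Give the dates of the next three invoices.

Gaps: 2, 5, 2 days — not constant, but cyclic with period 2.
The events fall on every Wednesday and Friday.
Next Wednesday: Oct 29 2003.
The following Friday is Oct 31 2003.
The following Wednesday is Nov 5 2003.

Oct 29 2003, Oct 31 2003, Nov 5 2003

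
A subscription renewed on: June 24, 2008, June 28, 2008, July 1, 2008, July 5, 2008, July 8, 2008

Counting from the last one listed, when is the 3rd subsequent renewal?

July 19, 2008

Every event lands on a Tuesday or Saturday (gaps cycle 4, 3, 4, 3).
So the schedule is: every Tuesday and Saturday.
The following Saturday is July 12, 2008.
The following Tuesday is July 15, 2008.
The following Saturday is July 19, 2008.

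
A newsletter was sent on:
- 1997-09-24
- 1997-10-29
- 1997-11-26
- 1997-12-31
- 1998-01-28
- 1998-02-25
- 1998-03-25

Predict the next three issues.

These are Wednesdays with 35, 28, 35, 28, 28, 28-day gaps.
Each is the final Wednesday of its month — 1997-10-29 is past the 28th, so '4th Wednesday' doesn't fit.
Last Wednesday of April 1998: 1998-04-29.
Last Wednesday of May 1998: 1998-05-27.
June 1998 ends with Wednesday 1998-06-24.

1998-04-29, 1998-05-27, 1998-06-24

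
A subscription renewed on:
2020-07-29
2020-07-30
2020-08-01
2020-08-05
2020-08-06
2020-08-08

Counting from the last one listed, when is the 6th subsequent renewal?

2020-08-22

Every event lands on a Wednesday or Thursday or Saturday (gaps cycle 1, 2, 4, 1, 2).
So the schedule is: every Wednesday, Thursday and Saturday.
Next Wednesday: 2020-08-12.
Next Thursday: 2020-08-13.
Next Saturday: 2020-08-15.
Next Wednesday: 2020-08-19.
Next Thursday: 2020-08-20.
The following Saturday is 2020-08-22.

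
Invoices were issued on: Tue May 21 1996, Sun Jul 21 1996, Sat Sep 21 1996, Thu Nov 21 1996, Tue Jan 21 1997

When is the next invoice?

Fri Mar 21 1997

Gaps: 61, 62, 61, 61 days — not constant. Every event is on the 21st of the month.
Pattern: the 21st of every 2 months.
March 1997: Fri Mar 21 1997.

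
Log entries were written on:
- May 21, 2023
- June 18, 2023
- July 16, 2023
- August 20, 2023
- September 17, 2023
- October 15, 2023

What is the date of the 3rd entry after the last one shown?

January 21, 2024

All dates are Sundays, 28, 28, 35, 28, 28 days apart.
Specifically, the 3rd Sunday of each month.
3rd Sunday of November 2023: November 19, 2023.
December 2023 — 3rd Sunday is December 17, 2023.
January 2024 — 3rd Sunday is January 21, 2024.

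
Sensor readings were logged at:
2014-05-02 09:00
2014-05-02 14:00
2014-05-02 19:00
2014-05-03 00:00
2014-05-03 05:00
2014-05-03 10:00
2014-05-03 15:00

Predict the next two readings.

2014-05-03 20:00, 2014-05-04 01:00

Spacing: 5, 5, 5, 5, 5, 5 h — constant 5 h.
2014-05-03 15:00 + 5 h = 2014-05-03 20:00.
2014-05-03 20:00 + 5 h = 2014-05-04 01:00.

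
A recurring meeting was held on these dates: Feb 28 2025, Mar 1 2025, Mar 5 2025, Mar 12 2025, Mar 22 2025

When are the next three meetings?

Intervals are 1, 4, 7, 10 days — an arithmetic progression with common difference 3.
Next gap: 13 days. Mar 22 2025 + 13 days = Apr 4 2025.
Next gap: 16 days. Apr 4 2025 + 16 days = Apr 20 2025.
Next gap: 19 days. Apr 20 2025 + 19 days = May 9 2025.

Apr 4 2025, Apr 20 2025, May 9 2025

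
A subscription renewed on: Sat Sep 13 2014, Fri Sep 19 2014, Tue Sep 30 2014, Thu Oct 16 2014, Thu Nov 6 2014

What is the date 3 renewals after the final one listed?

The spacing grows by 5 each time: 6, 11, 16, 21 days.
Next gap: 26 days. Thu Nov 6 2014 + 26 days = Tue Dec 2 2014.
Next gap: 31 days. Tue Dec 2 2014 + 31 days = Fri Jan 2 2015.
Next gap: 36 days. Fri Jan 2 2015 + 36 days = Sat Feb 7 2015.

Sat Feb 7 2015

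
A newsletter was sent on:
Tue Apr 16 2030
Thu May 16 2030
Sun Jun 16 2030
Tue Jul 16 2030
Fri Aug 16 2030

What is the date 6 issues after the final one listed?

Sun Feb 16 2031

The day-of-month is always 16 (30, 31, 30, 31 days between events).
So this recurs on the 16th of each month.
Next: September 2030 → Mon Sep 16 2030.
Next: October 2030 → Wed Oct 16 2030.
November 2030: Sat Nov 16 2030.
Next: December 2030 → Mon Dec 16 2030.
Next: January 2031 → Thu Jan 16 2031.
Next: February 2031 → Sun Feb 16 2031.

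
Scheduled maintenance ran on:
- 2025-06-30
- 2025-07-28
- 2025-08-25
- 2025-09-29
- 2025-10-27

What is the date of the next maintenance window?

2025-11-24

Every date is a Monday; gaps 28, 28, 35, 28 days.
Each is the last Monday of its month (at least one falls on the 29th or later, ruling out '4th Monday').
November 2025 ends with Monday 2025-11-24.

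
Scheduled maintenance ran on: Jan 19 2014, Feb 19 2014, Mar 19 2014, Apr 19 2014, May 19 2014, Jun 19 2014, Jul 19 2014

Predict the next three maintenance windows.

Aug 19 2014, Sep 19 2014, Oct 19 2014

Each date is the 19th; the gaps (31, 28, 31, 30, 31, 30) track the month lengths.
The rule is the 19th of each month.
Next: August 2014 → Aug 19 2014.
Next: September 2014 → Sep 19 2014.
October 2014: Oct 19 2014.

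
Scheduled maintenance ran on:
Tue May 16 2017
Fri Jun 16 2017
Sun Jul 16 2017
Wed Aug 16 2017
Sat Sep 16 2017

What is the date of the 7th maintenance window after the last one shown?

Mon Apr 16 2018

Gaps: 31, 30, 31, 31 days — not constant. Every event is on the 16th of the month.
Pattern: the 16th of each month.
Next: October 2017 → Mon Oct 16 2017.
November 2017: Thu Nov 16 2017.
December 2017: Sat Dec 16 2017.
January 2018: Tue Jan 16 2018.
Next: February 2018 → Fri Feb 16 2018.
Next: March 2018 → Fri Mar 16 2018.
Next: April 2018 → Mon Apr 16 2018.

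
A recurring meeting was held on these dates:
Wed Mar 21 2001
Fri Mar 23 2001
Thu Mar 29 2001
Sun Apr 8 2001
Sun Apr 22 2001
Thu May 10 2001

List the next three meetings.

Intervals are 2, 6, 10, 14, 18 days — an arithmetic progression with common difference 4.
Next gap: 22 days. Thu May 10 2001 + 22 days = Fri Jun 1 2001.
Next gap: 26 days. Fri Jun 1 2001 + 26 days = Wed Jun 27 2001.
Next gap: 30 days. Wed Jun 27 2001 + 30 days = Fri Jul 27 2001.

Fri Jun 1 2001, Wed Jun 27 2001, Fri Jul 27 2001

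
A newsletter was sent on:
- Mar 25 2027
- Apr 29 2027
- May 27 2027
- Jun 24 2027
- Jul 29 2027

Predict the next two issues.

Aug 26 2027, Sep 30 2027

All Thursdays; the gaps (35, 28, 28, 35) vary with month length.
This is the last Thursday of each month.
August 2027 ends with Thursday Aug 26 2027.
Last Thursday of September 2027: Sep 30 2027.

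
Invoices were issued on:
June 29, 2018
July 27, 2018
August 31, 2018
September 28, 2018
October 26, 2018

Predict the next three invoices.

These are Fridays with 28, 35, 28, 28-day gaps.
Each is the final Friday of its month — June 29, 2018 is past the 28th, so '4th Friday' doesn't fit.
November 2018 ends with Friday November 30, 2018.
Last Friday of December 2018: December 28, 2018.
January 2019 ends with Friday January 25, 2019.

November 30, 2018; December 28, 2018; January 25, 2019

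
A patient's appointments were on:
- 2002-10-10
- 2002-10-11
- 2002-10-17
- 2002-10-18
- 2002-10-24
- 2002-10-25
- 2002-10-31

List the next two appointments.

2002-11-01, 2002-11-07

Gaps: 1, 6, 1, 6, 1, 6 days — not constant, but cyclic with period 2.
The events fall on every Thursday and Friday.
Next Friday: 2002-11-01.
Next Thursday: 2002-11-07.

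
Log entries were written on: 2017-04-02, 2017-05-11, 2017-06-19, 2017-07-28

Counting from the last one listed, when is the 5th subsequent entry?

Gaps between consecutive events: 39, 39, 39 days — a constant 39-day interval.
2017-07-28 + 39 days = 2017-09-05.
2017-09-05 + 39 days = 2017-10-14.
2017-10-14 + 39 days = 2017-11-22.
2017-11-22 + 39 days = 2017-12-31.
2017-12-31 + 39 days = 2018-02-08.

2018-02-08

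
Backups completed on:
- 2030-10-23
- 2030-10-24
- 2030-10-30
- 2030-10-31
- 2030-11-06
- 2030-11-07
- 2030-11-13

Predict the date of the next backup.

2030-11-14

Gaps: 1, 6, 1, 6, 1, 6 days — not constant, but cyclic with period 2.
The events fall on every Wednesday and Thursday.
The following Thursday is 2030-11-14.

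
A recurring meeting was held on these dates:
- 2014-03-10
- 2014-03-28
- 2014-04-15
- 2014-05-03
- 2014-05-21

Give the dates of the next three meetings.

2014-06-08, 2014-06-26, 2014-07-14

The spacing is 18, 18, 18, 18 days — always 18 days.
2014-05-21 + 18 days = 2014-06-08.
2014-06-08 + 18 days = 2014-06-26.
2014-06-26 + 18 days = 2014-07-14.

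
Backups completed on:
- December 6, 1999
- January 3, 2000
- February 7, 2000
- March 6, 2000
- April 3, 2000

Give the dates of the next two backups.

May 1, 2000; June 5, 2000

Gaps: 28, 35, 28, 28 days — a mix of 28 and 35. Every date is a Monday.
Each is the 1st Monday of its month.
May 2000 — 1st Monday is May 1, 2000.
1st Monday of June 2000: June 5, 2000.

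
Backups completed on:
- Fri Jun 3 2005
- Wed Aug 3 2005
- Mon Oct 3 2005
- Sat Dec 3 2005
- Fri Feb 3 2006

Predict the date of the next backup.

Mon Apr 3 2006

Gaps: 61, 61, 61, 62 days — not constant. Every event is on the 3rd of the month.
Pattern: the 3rd of every 2 months.
Next: April 2006 → Mon Apr 3 2006.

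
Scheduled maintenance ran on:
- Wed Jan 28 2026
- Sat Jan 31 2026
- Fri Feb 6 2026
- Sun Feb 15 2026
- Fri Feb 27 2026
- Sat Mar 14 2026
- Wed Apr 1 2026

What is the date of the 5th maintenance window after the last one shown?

Fri Aug 14 2026

The spacing grows by 3 each time: 3, 6, 9, 12, 15, 18 days.
Next gap: 21 days. Wed Apr 1 2026 + 21 days = Wed Apr 22 2026.
Next gap: 24 days. Wed Apr 22 2026 + 24 days = Sat May 16 2026.
Next gap: 27 days. Sat May 16 2026 + 27 days = Fri Jun 12 2026.
Next gap: 30 days. Fri Jun 12 2026 + 30 days = Sun Jul 12 2026.
Next gap: 33 days. Sun Jul 12 2026 + 33 days = Fri Aug 14 2026.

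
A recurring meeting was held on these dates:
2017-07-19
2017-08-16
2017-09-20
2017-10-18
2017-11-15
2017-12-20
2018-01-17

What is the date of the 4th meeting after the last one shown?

All dates are Wednesdays, 28, 35, 28, 28, 35, 28 days apart.
Specifically, the 3rd Wednesday of each month.
3rd Wednesday of February 2018: 2018-02-21.
March 2018 — 3rd Wednesday is 2018-03-21.
3rd Wednesday of April 2018: 2018-04-18.
May 2018 — 3rd Wednesday is 2018-05-16.

2018-05-16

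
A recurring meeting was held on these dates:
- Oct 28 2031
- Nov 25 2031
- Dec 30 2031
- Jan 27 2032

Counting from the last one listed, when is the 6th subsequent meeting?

All Tuesdays; the gaps (28, 35, 28) vary with month length.
This is the last Tuesday of each month.
February 2032 ends with Tuesday Feb 24 2032.
March 2032 ends with Tuesday Mar 30 2032.
Last Tuesday of April 2032: Apr 27 2032.
May 2032 ends with Tuesday May 25 2032.
Last Tuesday of June 2032: Jun 29 2032.
July 2032 ends with Tuesday Jul 27 2032.

Jul 27 2032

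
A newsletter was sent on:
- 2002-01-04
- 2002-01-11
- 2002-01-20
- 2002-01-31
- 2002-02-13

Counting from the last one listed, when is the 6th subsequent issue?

Gaps: 7, 9, 11, 13 days — each gap is 2 larger than the previous one.
Next gap: 15 days. 2002-02-13 + 15 days = 2002-02-28.
Next gap: 17 days. 2002-02-28 + 17 days = 2002-03-17.
Next gap: 19 days. 2002-03-17 + 19 days = 2002-04-05.
Next gap: 21 days. 2002-04-05 + 21 days = 2002-04-26.
Next gap: 23 days. 2002-04-26 + 23 days = 2002-05-19.
Next gap: 25 days. 2002-05-19 + 25 days = 2002-06-13.

2002-06-13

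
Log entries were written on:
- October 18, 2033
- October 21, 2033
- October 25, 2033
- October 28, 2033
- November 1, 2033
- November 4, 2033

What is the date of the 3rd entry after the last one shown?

November 15, 2033

Gaps: 3, 4, 3, 4, 3 days — not constant, but cyclic with period 2.
The events fall on every Tuesday and Friday.
Next Tuesday: November 8, 2033.
Next Friday: November 11, 2033.
Next Tuesday: November 15, 2033.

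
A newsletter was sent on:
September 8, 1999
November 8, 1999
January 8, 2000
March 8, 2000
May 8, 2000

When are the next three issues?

July 8, 2000; September 8, 2000; November 8, 2000

Gaps: 61, 61, 60, 61 days — not constant. Every event is on the 8th of the month.
Pattern: the 8th of every 2 months.
Next: July 2000 → July 8, 2000.
Next: September 2000 → September 8, 2000.
November 2000: November 8, 2000.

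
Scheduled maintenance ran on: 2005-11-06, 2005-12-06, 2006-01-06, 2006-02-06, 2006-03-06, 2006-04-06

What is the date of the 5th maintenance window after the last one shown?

Each date is the 6th; the gaps (30, 31, 31, 28, 31) track the month lengths.
The rule is the 6th of each month.
May 2006: 2006-05-06.
June 2006: 2006-06-06.
Next: July 2006 → 2006-07-06.
Next: August 2006 → 2006-08-06.
September 2006: 2006-09-06.

2006-09-06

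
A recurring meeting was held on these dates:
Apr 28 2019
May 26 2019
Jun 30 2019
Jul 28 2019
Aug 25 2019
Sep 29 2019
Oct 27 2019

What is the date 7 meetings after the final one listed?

Every date is a Sunday; gaps 28, 35, 28, 28, 35, 28 days.
Each is the last Sunday of its month (at least one falls on the 29th or later, ruling out '4th Sunday').
Last Sunday of November 2019: Nov 24 2019.
December 2019 ends with Sunday Dec 29 2019.
Last Sunday of January 2020: Jan 26 2020.
February 2020 ends with Sunday Feb 23 2020.
March 2020 ends with Sunday Mar 29 2020.
Last Sunday of April 2020: Apr 26 2020.
Last Sunday of May 2020: May 31 2020.

May 31 2020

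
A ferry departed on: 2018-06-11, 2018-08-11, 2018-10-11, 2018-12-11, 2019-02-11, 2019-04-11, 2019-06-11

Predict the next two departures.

2019-08-11, 2019-10-11

Gaps: 61, 61, 61, 62, 59, 61 days — not constant. Every event is on the 11th of the month.
Pattern: the 11th of every 2 months.
Next: August 2019 → 2019-08-11.
Next: October 2019 → 2019-10-11.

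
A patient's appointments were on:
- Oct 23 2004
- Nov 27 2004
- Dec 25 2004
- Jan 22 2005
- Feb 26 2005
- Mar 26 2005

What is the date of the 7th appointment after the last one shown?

All dates are Saturdays, 35, 28, 28, 35, 28 days apart.
Specifically, the 4th Saturday of each month.
4th Saturday of April 2005: Apr 23 2005.
May 2005 — 4th Saturday is May 28 2005.
4th Saturday of June 2005: Jun 25 2005.
4th Saturday of July 2005: Jul 23 2005.
4th Saturday of August 2005: Aug 27 2005.
September 2005 — 4th Saturday is Sep 24 2005.
October 2005 — 4th Saturday is Oct 22 2005.

Oct 22 2005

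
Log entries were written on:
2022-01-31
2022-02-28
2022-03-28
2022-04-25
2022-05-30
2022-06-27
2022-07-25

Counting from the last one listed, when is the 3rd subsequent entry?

2022-10-31

All Mondays; the gaps (28, 28, 28, 35, 28, 28) vary with month length.
This is the last Monday of each month.
Last Monday of August 2022: 2022-08-29.
Last Monday of September 2022: 2022-09-26.
October 2022 ends with Monday 2022-10-31.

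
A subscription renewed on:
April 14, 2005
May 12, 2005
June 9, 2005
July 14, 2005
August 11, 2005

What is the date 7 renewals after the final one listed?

All dates are Thursdays, 28, 28, 35, 28 days apart.
Specifically, the 2nd Thursday of each month.
September 2005 — 2nd Thursday is September 8, 2005.
October 2005 — 2nd Thursday is October 13, 2005.
November 2005 — 2nd Thursday is November 10, 2005.
2nd Thursday of December 2005: December 8, 2005.
2nd Thursday of January 2006: January 12, 2006.
February 2006 — 2nd Thursday is February 9, 2006.
2nd Thursday of March 2006: March 9, 2006.

March 9, 2006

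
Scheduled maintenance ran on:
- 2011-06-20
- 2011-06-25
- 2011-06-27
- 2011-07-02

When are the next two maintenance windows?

Gaps: 5, 2, 5 days — not constant, but cyclic with period 2.
The events fall on every Monday and Saturday.
The following Monday is 2011-07-04.
Next Saturday: 2011-07-09.

2011-07-04, 2011-07-09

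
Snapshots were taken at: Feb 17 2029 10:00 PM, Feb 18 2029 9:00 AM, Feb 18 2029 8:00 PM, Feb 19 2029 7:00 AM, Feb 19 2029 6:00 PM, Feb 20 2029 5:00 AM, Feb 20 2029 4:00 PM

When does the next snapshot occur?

Feb 21 2029 3:00 AM

The interval is a steady 11 hours (11, 11, 11, 11, 11, 11).
Feb 20 2029 4:00 PM + 11 h = Feb 21 2029 3:00 AM.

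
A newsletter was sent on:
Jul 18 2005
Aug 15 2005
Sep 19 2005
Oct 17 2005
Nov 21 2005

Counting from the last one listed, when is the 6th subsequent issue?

These are Mondays at 28- or 35-day spacing (28, 35, 28, 35).
The pattern: 3rd Monday of the month.
3rd Monday of December 2005: Dec 19 2005.
January 2006 — 3rd Monday is Jan 16 2006.
February 2006 — 3rd Monday is Feb 20 2006.
March 2006 — 3rd Monday is Mar 20 2006.
3rd Monday of April 2006: Apr 17 2006.
May 2006 — 3rd Monday is May 15 2006.

May 15 2006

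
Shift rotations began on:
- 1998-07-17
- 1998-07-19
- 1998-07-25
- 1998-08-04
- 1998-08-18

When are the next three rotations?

1998-09-05, 1998-09-27, 1998-10-23

The spacing grows by 4 each time: 2, 6, 10, 14 days.
Next gap: 18 days. 1998-08-18 + 18 days = 1998-09-05.
Next gap: 22 days. 1998-09-05 + 22 days = 1998-09-27.
Next gap: 26 days. 1998-09-27 + 26 days = 1998-10-23.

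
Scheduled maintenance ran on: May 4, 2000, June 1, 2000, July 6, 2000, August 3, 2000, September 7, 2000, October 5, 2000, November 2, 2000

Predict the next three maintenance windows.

December 7, 2000; January 4, 2001; February 1, 2001

Gaps: 28, 35, 28, 35, 28, 28 days — a mix of 28 and 35. Every date is a Thursday.
Each is the 1st Thursday of its month.
1st Thursday of December 2000: December 7, 2000.
1st Thursday of January 2001: January 4, 2001.
February 2001 — 1st Thursday is February 1, 2001.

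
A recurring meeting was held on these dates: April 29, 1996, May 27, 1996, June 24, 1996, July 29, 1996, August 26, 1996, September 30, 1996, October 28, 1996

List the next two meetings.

November 25, 1996; December 30, 1996

Every date is a Monday; gaps 28, 28, 35, 28, 35, 28 days.
Each is the last Monday of its month (at least one falls on the 29th or later, ruling out '4th Monday').
November 1996 ends with Monday November 25, 1996.
Last Monday of December 1996: December 30, 1996.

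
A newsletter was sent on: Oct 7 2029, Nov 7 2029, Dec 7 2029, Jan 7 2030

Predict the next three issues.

Each date is the 7th; the gaps (31, 30, 31) track the month lengths.
The rule is the 7th of each month.
Next: February 2030 → Feb 7 2030.
March 2030: Mar 7 2030.
Next: April 2030 → Apr 7 2030.

Feb 7 2030, Mar 7 2030, Apr 7 2030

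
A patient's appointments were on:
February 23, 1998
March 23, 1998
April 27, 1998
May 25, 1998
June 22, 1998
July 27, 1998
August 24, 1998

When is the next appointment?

These are Mondays at 28- or 35-day spacing (28, 35, 28, 28, 35, 28).
The pattern: 4th Monday of the month.
September 1998 — 4th Monday is September 28, 1998.

September 28, 1998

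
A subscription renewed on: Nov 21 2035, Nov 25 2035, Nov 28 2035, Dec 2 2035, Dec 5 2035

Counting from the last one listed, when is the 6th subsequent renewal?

Every event lands on a Wednesday or Sunday (gaps cycle 4, 3, 4, 3).
So the schedule is: every Wednesday and Sunday.
The following Sunday is Dec 9 2035.
Next Wednesday: Dec 12 2035.
Next Sunday: Dec 16 2035.
Next Wednesday: Dec 19 2035.
Next Sunday: Dec 23 2035.
The following Wednesday is Dec 26 2035.

Dec 26 2035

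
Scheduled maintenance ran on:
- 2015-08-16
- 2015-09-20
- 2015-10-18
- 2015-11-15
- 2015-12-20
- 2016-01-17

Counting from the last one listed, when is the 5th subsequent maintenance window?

2016-06-19

Gaps: 35, 28, 28, 35, 28 days — a mix of 28 and 35. Every date is a Sunday.
Each is the 3rd Sunday of its month.
3rd Sunday of February 2016: 2016-02-21.
March 2016 — 3rd Sunday is 2016-03-20.
April 2016 — 3rd Sunday is 2016-04-17.
3rd Sunday of May 2016: 2016-05-15.
June 2016 — 3rd Sunday is 2016-06-19.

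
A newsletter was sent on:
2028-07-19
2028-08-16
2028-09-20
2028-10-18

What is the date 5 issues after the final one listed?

Gaps: 28, 35, 28 days — a mix of 28 and 35. Every date is a Wednesday.
Each is the 3rd Wednesday of its month.
November 2028 — 3rd Wednesday is 2028-11-15.
3rd Wednesday of December 2028: 2028-12-20.
3rd Wednesday of January 2029: 2029-01-17.
3rd Wednesday of February 2029: 2029-02-21.
3rd Wednesday of March 2029: 2029-03-21.

2029-03-21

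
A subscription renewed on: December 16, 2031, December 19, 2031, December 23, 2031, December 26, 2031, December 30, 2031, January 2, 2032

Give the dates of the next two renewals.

The gap pattern 3, 4, 3, 4, 3 repeats every 2 events.
These are the Tuesdays and Fridays of each week.
Next Tuesday: January 6, 2032.
Next Friday: January 9, 2032.

January 6, 2032; January 9, 2032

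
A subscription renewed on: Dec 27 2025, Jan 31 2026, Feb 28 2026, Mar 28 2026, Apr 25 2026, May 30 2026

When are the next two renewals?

Jun 27 2026, Jul 25 2026

All Saturdays; the gaps (35, 28, 28, 28, 35) vary with month length.
This is the last Saturday of each month.
Last Saturday of June 2026: Jun 27 2026.
Last Saturday of July 2026: Jul 25 2026.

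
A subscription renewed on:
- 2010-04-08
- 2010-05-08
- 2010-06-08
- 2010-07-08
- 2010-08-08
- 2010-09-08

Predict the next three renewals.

Gaps: 30, 31, 30, 31, 31 days — not constant. Every event is on the 8th of the month.
Pattern: the 8th of each month.
Next: October 2010 → 2010-10-08.
November 2010: 2010-11-08.
Next: December 2010 → 2010-12-08.

2010-10-08, 2010-11-08, 2010-12-08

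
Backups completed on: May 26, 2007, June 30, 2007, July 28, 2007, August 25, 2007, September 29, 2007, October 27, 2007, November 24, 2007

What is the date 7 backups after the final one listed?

These are Saturdays with 35, 28, 28, 35, 28, 28-day gaps.
Each is the final Saturday of its month — June 30, 2007 is past the 28th, so '4th Saturday' doesn't fit.
Last Saturday of December 2007: December 29, 2007.
January 2008 ends with Saturday January 26, 2008.
February 2008 ends with Saturday February 23, 2008.
Last Saturday of March 2008: March 29, 2008.
Last Saturday of April 2008: April 26, 2008.
May 2008 ends with Saturday May 31, 2008.
June 2008 ends with Saturday June 28, 2008.

June 28, 2008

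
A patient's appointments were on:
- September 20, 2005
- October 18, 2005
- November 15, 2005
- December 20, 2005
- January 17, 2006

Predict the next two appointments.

February 21, 2006; March 21, 2006

These are Tuesdays at 28- or 35-day spacing (28, 28, 35, 28).
The pattern: 3rd Tuesday of the month.
February 2006 — 3rd Tuesday is February 21, 2006.
3rd Tuesday of March 2006: March 21, 2006.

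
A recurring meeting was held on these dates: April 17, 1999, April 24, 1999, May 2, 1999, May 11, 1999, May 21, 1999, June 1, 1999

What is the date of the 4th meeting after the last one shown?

July 25, 1999

Intervals are 7, 8, 9, 10, 11 days — an arithmetic progression with common difference 1.
Next gap: 12 days. June 1, 1999 + 12 days = June 13, 1999.
Next gap: 13 days. June 13, 1999 + 13 days = June 26, 1999.
Next gap: 14 days. June 26, 1999 + 14 days = July 10, 1999.
Next gap: 15 days. July 10, 1999 + 15 days = July 25, 1999.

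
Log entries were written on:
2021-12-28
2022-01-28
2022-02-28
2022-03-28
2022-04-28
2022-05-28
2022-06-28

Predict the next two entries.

2022-07-28, 2022-08-28

Gaps: 31, 31, 28, 31, 30, 31 days — not constant. Every event is on the 28th of the month.
Pattern: the 28th of each month.
July 2022: 2022-07-28.
Next: August 2022 → 2022-08-28.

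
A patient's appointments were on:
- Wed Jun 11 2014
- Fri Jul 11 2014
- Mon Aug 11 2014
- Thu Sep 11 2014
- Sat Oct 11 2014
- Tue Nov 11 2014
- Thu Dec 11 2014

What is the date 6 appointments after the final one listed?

Thu Jun 11 2015

The day-of-month is always 11 (30, 31, 31, 30, 31, 30 days between events).
So this recurs on the 11th of each month.
January 2015: Sun Jan 11 2015.
Next: February 2015 → Wed Feb 11 2015.
Next: March 2015 → Wed Mar 11 2015.
Next: April 2015 → Sat Apr 11 2015.
Next: May 2015 → Mon May 11 2015.
June 2015: Thu Jun 11 2015.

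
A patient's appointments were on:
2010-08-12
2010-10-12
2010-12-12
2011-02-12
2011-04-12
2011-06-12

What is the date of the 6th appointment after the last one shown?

2012-06-12

The day-of-month is always 12 (61, 61, 62, 59, 61 days between events).
So this recurs on the 12th of every 2 months.
Next: August 2011 → 2011-08-12.
October 2011: 2011-10-12.
Next: December 2011 → 2011-12-12.
Next: February 2012 → 2012-02-12.
April 2012: 2012-04-12.
June 2012: 2012-06-12.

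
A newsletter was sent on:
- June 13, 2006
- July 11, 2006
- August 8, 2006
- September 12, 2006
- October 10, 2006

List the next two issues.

All dates are Tuesdays, 28, 28, 35, 28 days apart.
Specifically, the 2nd Tuesday of each month.
2nd Tuesday of November 2006: November 14, 2006.
2nd Tuesday of December 2006: December 12, 2006.

November 14, 2006; December 12, 2006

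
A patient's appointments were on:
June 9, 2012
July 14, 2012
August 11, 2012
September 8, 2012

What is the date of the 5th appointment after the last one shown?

All dates are Saturdays, 35, 28, 28 days apart.
Specifically, the 2nd Saturday of each month.
2nd Saturday of October 2012: October 13, 2012.
November 2012 — 2nd Saturday is November 10, 2012.
December 2012 — 2nd Saturday is December 8, 2012.
2nd Saturday of January 2013: January 12, 2013.
February 2013 — 2nd Saturday is February 9, 2013.

February 9, 2013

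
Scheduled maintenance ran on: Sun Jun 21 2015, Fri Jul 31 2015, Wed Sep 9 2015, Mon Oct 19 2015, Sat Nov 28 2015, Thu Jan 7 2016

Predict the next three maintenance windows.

Tue Feb 16 2016, Sun Mar 27 2016, Fri May 6 2016

Every event comes 40 days after the last (40, 40, 40, 40, 40).
Thu Jan 7 2016 + 40 days = Tue Feb 16 2016.
Tue Feb 16 2016 + 40 days = Sun Mar 27 2016.
Sun Mar 27 2016 + 40 days = Fri May 6 2016.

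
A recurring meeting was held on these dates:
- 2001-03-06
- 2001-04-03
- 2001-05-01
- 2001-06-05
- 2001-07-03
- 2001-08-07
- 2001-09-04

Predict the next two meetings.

Gaps: 28, 28, 35, 28, 35, 28 days — a mix of 28 and 35. Every date is a Tuesday.
Each is the 1st Tuesday of its month.
October 2001 — 1st Tuesday is 2001-10-02.
1st Tuesday of November 2001: 2001-11-06.

2001-10-02, 2001-11-06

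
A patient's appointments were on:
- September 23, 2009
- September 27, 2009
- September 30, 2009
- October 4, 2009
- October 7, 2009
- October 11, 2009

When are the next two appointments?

Every event lands on a Wednesday or Sunday (gaps cycle 4, 3, 4, 3, 4).
So the schedule is: every Wednesday and Sunday.
Next Wednesday: October 14, 2009.
The following Sunday is October 18, 2009.

October 14, 2009; October 18, 2009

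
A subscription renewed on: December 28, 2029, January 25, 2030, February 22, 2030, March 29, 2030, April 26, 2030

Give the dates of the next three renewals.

May 31, 2030; June 28, 2030; July 26, 2030

All Fridays; the gaps (28, 28, 35, 28) vary with month length.
This is the last Friday of each month.
Last Friday of May 2030: May 31, 2030.
June 2030 ends with Friday June 28, 2030.
July 2030 ends with Friday July 26, 2030.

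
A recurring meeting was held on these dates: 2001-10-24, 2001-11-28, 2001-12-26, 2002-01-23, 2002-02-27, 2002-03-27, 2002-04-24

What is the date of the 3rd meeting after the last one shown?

2002-07-24

Gaps: 35, 28, 28, 35, 28, 28 days — a mix of 28 and 35. Every date is a Wednesday.
Each is the 4th Wednesday of its month.
4th Wednesday of May 2002: 2002-05-22.
4th Wednesday of June 2002: 2002-06-26.
4th Wednesday of July 2002: 2002-07-24.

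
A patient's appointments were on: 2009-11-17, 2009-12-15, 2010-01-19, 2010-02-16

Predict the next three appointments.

Gaps: 28, 35, 28 days — a mix of 28 and 35. Every date is a Tuesday.
Each is the 3rd Tuesday of its month.
3rd Tuesday of March 2010: 2010-03-16.
April 2010 — 3rd Tuesday is 2010-04-20.
3rd Tuesday of May 2010: 2010-05-18.

2010-03-16, 2010-04-20, 2010-05-18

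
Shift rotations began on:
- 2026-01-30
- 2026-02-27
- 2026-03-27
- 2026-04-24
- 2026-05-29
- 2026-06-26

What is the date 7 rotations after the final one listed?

2027-01-29

All Fridays; the gaps (28, 28, 28, 35, 28) vary with month length.
This is the last Friday of each month.
July 2026 ends with Friday 2026-07-31.
August 2026 ends with Friday 2026-08-28.
September 2026 ends with Friday 2026-09-25.
Last Friday of October 2026: 2026-10-30.
November 2026 ends with Friday 2026-11-27.
Last Friday of December 2026: 2026-12-25.
Last Friday of January 2027: 2027-01-29.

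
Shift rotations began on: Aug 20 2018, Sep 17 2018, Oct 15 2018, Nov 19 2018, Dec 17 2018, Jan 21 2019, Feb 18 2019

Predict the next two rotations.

Gaps: 28, 28, 35, 28, 35, 28 days — a mix of 28 and 35. Every date is a Monday.
Each is the 3rd Monday of its month.
3rd Monday of March 2019: Mar 18 2019.
3rd Monday of April 2019: Apr 15 2019.

Mar 18 2019, Apr 15 2019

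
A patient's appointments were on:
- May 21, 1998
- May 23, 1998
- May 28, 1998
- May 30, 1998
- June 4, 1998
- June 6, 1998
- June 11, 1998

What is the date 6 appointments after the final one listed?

July 2, 1998

Gaps: 2, 5, 2, 5, 2, 5 days — not constant, but cyclic with period 2.
The events fall on every Thursday and Saturday.
The following Saturday is June 13, 1998.
Next Thursday: June 18, 1998.
The following Saturday is June 20, 1998.
Next Thursday: June 25, 1998.
The following Saturday is June 27, 1998.
Next Thursday: July 2, 1998.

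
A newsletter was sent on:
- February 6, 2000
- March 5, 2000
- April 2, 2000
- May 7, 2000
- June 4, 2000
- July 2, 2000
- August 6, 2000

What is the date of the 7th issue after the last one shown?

These are Sundays at 28- or 35-day spacing (28, 28, 35, 28, 28, 35).
The pattern: 1st Sunday of the month.
1st Sunday of September 2000: September 3, 2000.
October 2000 — 1st Sunday is October 1, 2000.
1st Sunday of November 2000: November 5, 2000.
December 2000 — 1st Sunday is December 3, 2000.
1st Sunday of January 2001: January 7, 2001.
1st Sunday of February 2001: February 4, 2001.
March 2001 — 1st Sunday is March 4, 2001.

March 4, 2001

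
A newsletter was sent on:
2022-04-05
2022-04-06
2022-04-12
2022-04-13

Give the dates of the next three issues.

2022-04-19, 2022-04-20, 2022-04-26

Every event lands on a Tuesday or Wednesday (gaps cycle 1, 6, 1).
So the schedule is: every Tuesday and Wednesday.
The following Tuesday is 2022-04-19.
Next Wednesday: 2022-04-20.
Next Tuesday: 2022-04-26.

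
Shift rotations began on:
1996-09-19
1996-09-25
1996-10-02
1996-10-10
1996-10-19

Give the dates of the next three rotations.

Intervals are 6, 7, 8, 9 days — an arithmetic progression with common difference 1.
Next gap: 10 days. 1996-10-19 + 10 days = 1996-10-29.
Next gap: 11 days. 1996-10-29 + 11 days = 1996-11-09.
Next gap: 12 days. 1996-11-09 + 12 days = 1996-11-21.

1996-10-29, 1996-11-09, 1996-11-21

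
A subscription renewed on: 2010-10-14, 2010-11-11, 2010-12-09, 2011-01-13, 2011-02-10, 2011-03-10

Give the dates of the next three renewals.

2011-04-14, 2011-05-12, 2011-06-09

These are Thursdays at 28- or 35-day spacing (28, 28, 35, 28, 28).
The pattern: 2nd Thursday of the month.
2nd Thursday of April 2011: 2011-04-14.
2nd Thursday of May 2011: 2011-05-12.
June 2011 — 2nd Thursday is 2011-06-09.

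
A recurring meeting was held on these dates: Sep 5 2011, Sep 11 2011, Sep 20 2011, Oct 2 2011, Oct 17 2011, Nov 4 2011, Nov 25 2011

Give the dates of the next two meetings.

Gaps: 6, 9, 12, 15, 18, 21 days — each gap is 3 larger than the previous one.
Next gap: 24 days. Nov 25 2011 + 24 days = Dec 19 2011.
Next gap: 27 days. Dec 19 2011 + 27 days = Jan 15 2012.

Dec 19 2011, Jan 15 2012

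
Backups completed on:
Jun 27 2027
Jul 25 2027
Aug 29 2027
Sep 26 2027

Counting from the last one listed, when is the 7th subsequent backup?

Every date is a Sunday; gaps 28, 35, 28 days.
Each is the last Sunday of its month (at least one falls on the 29th or later, ruling out '4th Sunday').
Last Sunday of October 2027: Oct 31 2027.
Last Sunday of November 2027: Nov 28 2027.
Last Sunday of December 2027: Dec 26 2027.
January 2028 ends with Sunday Jan 30 2028.
Last Sunday of February 2028: Feb 27 2028.
March 2028 ends with Sunday Mar 26 2028.
Last Sunday of April 2028: Apr 30 2028.

Apr 30 2028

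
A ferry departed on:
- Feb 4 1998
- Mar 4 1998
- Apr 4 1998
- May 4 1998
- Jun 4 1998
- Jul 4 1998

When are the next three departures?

Gaps: 28, 31, 30, 31, 30 days — not constant. Every event is on the 4th of the month.
Pattern: the 4th of each month.
August 1998: Aug 4 1998.
September 1998: Sep 4 1998.
October 1998: Oct 4 1998.

Aug 4 1998, Sep 4 1998, Oct 4 1998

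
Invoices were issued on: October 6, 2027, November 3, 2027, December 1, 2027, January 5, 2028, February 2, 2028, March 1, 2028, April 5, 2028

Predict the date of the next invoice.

These are Wednesdays at 28- or 35-day spacing (28, 28, 35, 28, 28, 35).
The pattern: 1st Wednesday of the month.
May 2028 — 1st Wednesday is May 3, 2028.

May 3, 2028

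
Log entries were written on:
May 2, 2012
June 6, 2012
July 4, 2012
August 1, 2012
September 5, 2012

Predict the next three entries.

October 3, 2012; November 7, 2012; December 5, 2012

All dates are Wednesdays, 35, 28, 28, 35 days apart.
Specifically, the 1st Wednesday of each month.
1st Wednesday of October 2012: October 3, 2012.
November 2012 — 1st Wednesday is November 7, 2012.
1st Wednesday of December 2012: December 5, 2012.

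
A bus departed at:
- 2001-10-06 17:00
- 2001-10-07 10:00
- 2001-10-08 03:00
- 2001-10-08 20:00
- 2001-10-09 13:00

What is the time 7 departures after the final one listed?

Spacing: 17, 17, 17, 17 h — constant 17 h.
2001-10-09 13:00 + 17 h = 2001-10-10 06:00.
2001-10-10 06:00 + 17 h = 2001-10-10 23:00.
2001-10-10 23:00 + 17 h = 2001-10-11 16:00.
2001-10-11 16:00 + 17 h = 2001-10-12 09:00.
2001-10-12 09:00 + 17 h = 2001-10-13 02:00.
2001-10-13 02:00 + 17 h = 2001-10-13 19:00.
2001-10-13 19:00 + 17 h = 2001-10-14 12:00.

2001-10-14 12:00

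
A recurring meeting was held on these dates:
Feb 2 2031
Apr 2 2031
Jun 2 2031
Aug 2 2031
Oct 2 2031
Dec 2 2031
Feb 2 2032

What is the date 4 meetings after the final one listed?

Oct 2 2032

Gaps: 59, 61, 61, 61, 61, 62 days — not constant. Every event is on the 2nd of the month.
Pattern: the 2nd of every 2 months.
Next: April 2032 → Apr 2 2032.
June 2032: Jun 2 2032.
Next: August 2032 → Aug 2 2032.
Next: October 2032 → Oct 2 2032.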